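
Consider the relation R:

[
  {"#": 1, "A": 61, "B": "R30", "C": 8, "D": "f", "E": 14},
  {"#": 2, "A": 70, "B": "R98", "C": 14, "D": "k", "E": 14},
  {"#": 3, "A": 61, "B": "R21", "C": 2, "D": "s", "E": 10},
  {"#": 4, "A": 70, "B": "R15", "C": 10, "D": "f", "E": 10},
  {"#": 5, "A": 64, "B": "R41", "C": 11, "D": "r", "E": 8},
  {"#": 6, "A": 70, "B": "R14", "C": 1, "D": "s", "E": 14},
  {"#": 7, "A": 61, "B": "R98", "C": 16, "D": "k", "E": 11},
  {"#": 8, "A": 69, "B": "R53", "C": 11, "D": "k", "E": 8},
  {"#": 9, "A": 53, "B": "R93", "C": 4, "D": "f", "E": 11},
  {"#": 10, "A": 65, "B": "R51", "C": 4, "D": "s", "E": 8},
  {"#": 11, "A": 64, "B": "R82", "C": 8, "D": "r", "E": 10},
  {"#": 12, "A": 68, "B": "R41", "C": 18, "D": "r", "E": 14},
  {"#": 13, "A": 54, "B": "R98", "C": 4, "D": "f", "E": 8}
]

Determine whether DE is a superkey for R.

All 13 rows have distinct DE values, so DE → (all attributes) holds and DE is a superkey.

Yes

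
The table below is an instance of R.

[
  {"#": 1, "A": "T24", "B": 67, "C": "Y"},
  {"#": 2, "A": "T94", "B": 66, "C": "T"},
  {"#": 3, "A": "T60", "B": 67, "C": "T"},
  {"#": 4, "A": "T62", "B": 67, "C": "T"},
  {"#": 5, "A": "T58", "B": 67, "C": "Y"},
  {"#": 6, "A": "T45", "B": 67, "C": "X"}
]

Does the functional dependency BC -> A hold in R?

(B=67, C=Y): rows 1, 5 → A takes values {T24, T58} — violation
(B=66, C=T): row 2 → A = T94 ✓
(B=67, C=T): rows 3, 4 → A takes values {T60, T62} — violation
(B=67, C=X): row 6 → A = T45 ✓
Two rows agree on BC but differ on A, so BC -> A does not hold.

No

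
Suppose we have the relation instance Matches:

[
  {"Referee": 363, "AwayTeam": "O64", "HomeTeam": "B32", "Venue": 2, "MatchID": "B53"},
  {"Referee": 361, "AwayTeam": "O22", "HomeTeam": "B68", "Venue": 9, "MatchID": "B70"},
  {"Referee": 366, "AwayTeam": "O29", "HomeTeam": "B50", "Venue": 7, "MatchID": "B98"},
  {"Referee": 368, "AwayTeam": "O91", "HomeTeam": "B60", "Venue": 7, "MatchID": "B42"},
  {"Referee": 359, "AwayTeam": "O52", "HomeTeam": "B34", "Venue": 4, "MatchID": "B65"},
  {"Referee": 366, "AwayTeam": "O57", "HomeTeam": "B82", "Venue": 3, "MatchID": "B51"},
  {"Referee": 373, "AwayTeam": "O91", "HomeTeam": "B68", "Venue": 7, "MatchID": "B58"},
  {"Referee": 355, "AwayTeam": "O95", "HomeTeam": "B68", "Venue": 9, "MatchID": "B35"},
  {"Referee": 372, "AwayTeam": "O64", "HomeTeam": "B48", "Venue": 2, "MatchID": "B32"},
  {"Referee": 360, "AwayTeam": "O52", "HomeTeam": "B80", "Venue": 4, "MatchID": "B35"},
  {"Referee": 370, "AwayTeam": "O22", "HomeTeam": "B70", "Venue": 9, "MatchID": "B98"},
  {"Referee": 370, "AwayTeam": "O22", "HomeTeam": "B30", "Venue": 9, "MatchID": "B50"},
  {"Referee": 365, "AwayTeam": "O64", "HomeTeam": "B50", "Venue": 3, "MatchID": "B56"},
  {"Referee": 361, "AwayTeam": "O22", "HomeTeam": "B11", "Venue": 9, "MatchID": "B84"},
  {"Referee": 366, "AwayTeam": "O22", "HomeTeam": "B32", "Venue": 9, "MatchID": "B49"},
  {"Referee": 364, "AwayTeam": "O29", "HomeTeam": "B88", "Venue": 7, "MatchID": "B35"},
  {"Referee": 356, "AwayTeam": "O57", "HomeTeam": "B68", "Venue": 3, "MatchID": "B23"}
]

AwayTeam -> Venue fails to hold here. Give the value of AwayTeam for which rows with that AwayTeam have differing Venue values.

O64

AwayTeam=O64: 3 rows → Venue takes values {2, 3} — violation
AwayTeam=O22: 5 rows → Venue = 9, 9, 9, 9, 9 ✓
AwayTeam=O29: 2 rows → Venue = 7, 7 ✓
AwayTeam=O91: 2 rows → Venue = 7, 7 ✓
AwayTeam=O52: 2 rows → Venue = 4, 4 ✓
AwayTeam=O57: 2 rows → Venue = 3, 3 ✓
AwayTeam=O95: 1 row → Venue = 9 ✓
The only AwayTeam value with inconsistent Venue is AwayTeam=O64.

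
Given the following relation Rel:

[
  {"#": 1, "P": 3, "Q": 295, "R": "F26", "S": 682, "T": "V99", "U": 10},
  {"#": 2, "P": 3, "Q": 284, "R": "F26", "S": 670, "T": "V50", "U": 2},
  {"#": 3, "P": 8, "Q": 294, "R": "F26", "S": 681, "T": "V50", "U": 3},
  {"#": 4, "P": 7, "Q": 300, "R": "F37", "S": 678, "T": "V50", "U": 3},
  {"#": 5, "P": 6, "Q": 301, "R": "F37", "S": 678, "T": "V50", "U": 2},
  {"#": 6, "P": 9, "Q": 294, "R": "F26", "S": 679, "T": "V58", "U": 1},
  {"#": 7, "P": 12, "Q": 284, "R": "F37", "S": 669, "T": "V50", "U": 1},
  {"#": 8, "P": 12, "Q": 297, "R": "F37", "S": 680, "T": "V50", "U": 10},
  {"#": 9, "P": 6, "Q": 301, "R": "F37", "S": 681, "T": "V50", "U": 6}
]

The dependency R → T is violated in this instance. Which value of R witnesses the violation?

R=F26: rows 1, 2, 3, 6 → T takes values {V99, V50, V58} — violation
R=F37: rows 4, 5, 7, 8, 9 → T = V50, V50, V50, V50, V50 ✓
The only R value with inconsistent T is R=F26.

F26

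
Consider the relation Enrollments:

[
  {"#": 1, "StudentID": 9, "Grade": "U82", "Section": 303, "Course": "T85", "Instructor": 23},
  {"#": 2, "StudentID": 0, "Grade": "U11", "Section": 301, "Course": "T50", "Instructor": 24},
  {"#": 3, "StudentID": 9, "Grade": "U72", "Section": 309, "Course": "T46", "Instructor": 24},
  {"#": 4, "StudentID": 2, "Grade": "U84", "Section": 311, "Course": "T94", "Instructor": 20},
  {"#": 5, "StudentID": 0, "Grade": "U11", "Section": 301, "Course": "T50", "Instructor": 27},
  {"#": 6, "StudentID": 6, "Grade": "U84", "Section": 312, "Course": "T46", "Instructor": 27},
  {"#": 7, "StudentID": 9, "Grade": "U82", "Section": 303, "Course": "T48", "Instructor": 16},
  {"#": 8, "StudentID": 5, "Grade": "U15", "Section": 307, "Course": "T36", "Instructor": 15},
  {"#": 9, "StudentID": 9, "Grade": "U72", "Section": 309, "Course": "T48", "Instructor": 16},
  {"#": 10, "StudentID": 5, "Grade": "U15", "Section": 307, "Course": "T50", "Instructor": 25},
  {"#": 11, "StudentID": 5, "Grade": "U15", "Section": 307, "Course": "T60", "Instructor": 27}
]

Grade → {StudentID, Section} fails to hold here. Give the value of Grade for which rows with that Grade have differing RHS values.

Grade=U82: rows 1, 7 → {StudentID,Section} = (9, 303), (9, 303) ✓
Grade=U11: rows 2, 5 → {StudentID,Section} = (0, 301), (0, 301) ✓
Grade=U72: rows 3, 9 → {StudentID,Section} = (9, 309), (9, 309) ✓
Grade=U84: rows 4, 6 → {StudentID,Section} takes values {(2, 311), (6, 312)} — violation
Grade=U15: rows 8, 10, 11 → {StudentID,Section} = (5, 307), (5, 307), (5, 307) ✓
The only Grade value with inconsistent RHS is Grade=U84.

U84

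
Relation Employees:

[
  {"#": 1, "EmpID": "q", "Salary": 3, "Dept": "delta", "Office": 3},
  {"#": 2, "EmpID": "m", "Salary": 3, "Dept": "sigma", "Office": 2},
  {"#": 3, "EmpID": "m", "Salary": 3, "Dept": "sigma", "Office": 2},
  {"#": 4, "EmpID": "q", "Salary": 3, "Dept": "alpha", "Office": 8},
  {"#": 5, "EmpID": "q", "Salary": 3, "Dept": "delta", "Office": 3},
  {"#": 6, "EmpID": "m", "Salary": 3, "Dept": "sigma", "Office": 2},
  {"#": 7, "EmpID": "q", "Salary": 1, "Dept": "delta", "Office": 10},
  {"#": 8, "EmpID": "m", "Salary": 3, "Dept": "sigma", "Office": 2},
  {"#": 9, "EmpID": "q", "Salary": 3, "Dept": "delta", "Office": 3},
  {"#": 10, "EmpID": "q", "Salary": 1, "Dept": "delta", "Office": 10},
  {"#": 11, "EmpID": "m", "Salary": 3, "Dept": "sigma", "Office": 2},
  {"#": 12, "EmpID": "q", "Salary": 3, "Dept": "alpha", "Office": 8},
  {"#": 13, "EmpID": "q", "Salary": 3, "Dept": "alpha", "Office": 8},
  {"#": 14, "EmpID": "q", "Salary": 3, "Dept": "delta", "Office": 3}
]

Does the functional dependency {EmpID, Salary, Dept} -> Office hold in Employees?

(EmpID=q, Salary=3, Dept=delta): rows 1, 5, 9, 14 → Office = 3, 3, 3, 3 ✓
(EmpID=m, Salary=3, Dept=sigma): rows 2, 3, 6, 8, 11 → Office = 2, 2, 2, 2, 2 ✓
(EmpID=q, Salary=3, Dept=alpha): rows 4, 12, 13 → Office = 8, 8, 8 ✓
(EmpID=q, Salary=1, Dept=delta): rows 7, 10 → Office = 10, 10 ✓
Every {EmpID, Salary, Dept} value is associated with a single Office value, so {EmpID, Salary, Dept} -> Office holds.

Yes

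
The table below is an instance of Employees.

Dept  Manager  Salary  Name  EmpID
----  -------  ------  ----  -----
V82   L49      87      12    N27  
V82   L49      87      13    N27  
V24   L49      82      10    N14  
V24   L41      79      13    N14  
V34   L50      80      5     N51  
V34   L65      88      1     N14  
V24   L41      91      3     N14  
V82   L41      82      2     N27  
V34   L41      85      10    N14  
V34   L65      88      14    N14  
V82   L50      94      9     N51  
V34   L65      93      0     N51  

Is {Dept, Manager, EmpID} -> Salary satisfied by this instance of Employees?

(Dept=V82, Manager=L49, EmpID=N27): 2 rows → Salary = 87, 87 ✓
(Dept=V24, Manager=L49, EmpID=N14): 1 row → Salary = 82 ✓
(Dept=V24, Manager=L41, EmpID=N14): 2 rows → Salary takes values {79, 91} — violation
(Dept=V34, Manager=L50, EmpID=N51): 1 row → Salary = 80 ✓
(Dept=V34, Manager=L65, EmpID=N14): 2 rows → Salary = 88, 88 ✓
(Dept=V82, Manager=L41, EmpID=N27): 1 row → Salary = 82 ✓
(Dept=V34, Manager=L41, EmpID=N14): 1 row → Salary = 85 ✓
(Dept=V82, Manager=L50, EmpID=N51): 1 row → Salary = 94 ✓
(Dept=V34, Manager=L65, EmpID=N51): 1 row → Salary = 93 ✓
Two rows agree on {Dept, Manager, EmpID} but differ on Salary, so {Dept, Manager, EmpID} -> Salary does not hold.

No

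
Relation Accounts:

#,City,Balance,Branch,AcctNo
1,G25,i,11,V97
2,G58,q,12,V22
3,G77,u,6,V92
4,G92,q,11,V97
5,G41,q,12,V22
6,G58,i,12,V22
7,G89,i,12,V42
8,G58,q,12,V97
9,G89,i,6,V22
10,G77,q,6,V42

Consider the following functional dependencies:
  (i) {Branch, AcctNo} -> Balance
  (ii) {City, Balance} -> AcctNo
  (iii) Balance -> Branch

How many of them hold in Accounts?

(i) {Branch, AcctNo} -> Balance: (Branch=11, AcctNo=V97): rows 1, 4 → Balance takes values {i, q} — violation; (Branch=12, AcctNo=V22): rows 2, 5, 6 → Balance takes values {q, i} — violation — fails.
(ii) {City, Balance} -> AcctNo: (City=G58, Balance=q): rows 2, 8 → AcctNo takes values {V22, V97} — violation; (City=G89, Balance=i): rows 7, 9 → AcctNo takes values {V42, V22} — violation — fails.
(iii) Balance -> Branch: Balance=i: rows 1, 6, 7, 9 → Branch takes values {11, 12, 6} — violation; Balance=q: rows 2, 4, 5, 8, 10 → Branch takes values {12, 11, 6} — violation — fails.
None of the 3 dependencies hold.

0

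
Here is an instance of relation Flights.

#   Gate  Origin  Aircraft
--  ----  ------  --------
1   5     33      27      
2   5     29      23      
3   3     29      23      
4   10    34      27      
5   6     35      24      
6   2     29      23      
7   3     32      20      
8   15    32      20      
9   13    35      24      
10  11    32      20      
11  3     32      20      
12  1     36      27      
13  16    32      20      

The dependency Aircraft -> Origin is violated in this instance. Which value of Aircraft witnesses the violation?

Aircraft=27: rows 1, 4, 12 → Origin takes values {33, 34, 36} — violation
Aircraft=23: rows 2, 3, 6 → Origin = 29, 29, 29 ✓
Aircraft=24: rows 5, 9 → Origin = 35, 35 ✓
Aircraft=20: rows 7, 8, 10, 11, 13 → Origin = 32, 32, 32, 32, 32 ✓
The only Aircraft value with inconsistent Origin is Aircraft=27.

27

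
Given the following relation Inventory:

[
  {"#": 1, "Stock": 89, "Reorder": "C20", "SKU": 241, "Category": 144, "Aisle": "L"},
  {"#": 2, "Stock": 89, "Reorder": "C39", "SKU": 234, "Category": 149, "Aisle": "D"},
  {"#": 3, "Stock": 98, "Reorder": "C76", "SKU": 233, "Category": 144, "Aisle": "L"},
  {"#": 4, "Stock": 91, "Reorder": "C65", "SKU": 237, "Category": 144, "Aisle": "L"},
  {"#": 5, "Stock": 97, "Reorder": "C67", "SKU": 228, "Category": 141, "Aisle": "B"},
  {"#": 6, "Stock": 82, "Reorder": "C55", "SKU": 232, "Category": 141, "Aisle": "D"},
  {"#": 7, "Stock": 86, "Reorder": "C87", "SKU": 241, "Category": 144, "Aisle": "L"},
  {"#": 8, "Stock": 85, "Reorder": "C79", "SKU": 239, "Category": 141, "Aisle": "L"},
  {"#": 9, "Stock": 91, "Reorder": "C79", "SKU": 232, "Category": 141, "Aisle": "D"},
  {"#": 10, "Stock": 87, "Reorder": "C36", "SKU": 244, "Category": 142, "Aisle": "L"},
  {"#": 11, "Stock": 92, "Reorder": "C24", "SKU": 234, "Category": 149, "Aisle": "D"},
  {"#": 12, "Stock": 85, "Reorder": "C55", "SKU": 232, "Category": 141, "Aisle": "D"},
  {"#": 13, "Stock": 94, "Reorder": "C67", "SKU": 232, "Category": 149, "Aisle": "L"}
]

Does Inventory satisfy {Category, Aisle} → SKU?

No

(Category=144, Aisle=L): rows 1, 3, 4, 7 → SKU takes values {241, 233, 237} — violation
(Category=149, Aisle=D): rows 2, 11 → SKU = 234, 234 ✓
(Category=141, Aisle=B): row 5 → SKU = 228 ✓
(Category=141, Aisle=D): rows 6, 9, 12 → SKU = 232, 232, 232 ✓
(Category=141, Aisle=L): row 8 → SKU = 239 ✓
(Category=142, Aisle=L): row 10 → SKU = 244 ✓
(Category=149, Aisle=L): row 13 → SKU = 232 ✓
Two rows agree on {Category, Aisle} but differ on SKU, so {Category, Aisle} → SKU does not hold.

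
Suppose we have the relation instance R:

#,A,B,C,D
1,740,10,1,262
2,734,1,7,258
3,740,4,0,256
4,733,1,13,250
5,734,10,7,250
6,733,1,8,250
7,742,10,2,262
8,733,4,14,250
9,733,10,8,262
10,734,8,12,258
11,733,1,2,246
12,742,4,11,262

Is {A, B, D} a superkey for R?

Rows 4 and 6 have the same {A, B, D} value (A=733, B=1, D=250) but are distinct tuples, so {A, B, D} does not determine every attribute — not a superkey.

No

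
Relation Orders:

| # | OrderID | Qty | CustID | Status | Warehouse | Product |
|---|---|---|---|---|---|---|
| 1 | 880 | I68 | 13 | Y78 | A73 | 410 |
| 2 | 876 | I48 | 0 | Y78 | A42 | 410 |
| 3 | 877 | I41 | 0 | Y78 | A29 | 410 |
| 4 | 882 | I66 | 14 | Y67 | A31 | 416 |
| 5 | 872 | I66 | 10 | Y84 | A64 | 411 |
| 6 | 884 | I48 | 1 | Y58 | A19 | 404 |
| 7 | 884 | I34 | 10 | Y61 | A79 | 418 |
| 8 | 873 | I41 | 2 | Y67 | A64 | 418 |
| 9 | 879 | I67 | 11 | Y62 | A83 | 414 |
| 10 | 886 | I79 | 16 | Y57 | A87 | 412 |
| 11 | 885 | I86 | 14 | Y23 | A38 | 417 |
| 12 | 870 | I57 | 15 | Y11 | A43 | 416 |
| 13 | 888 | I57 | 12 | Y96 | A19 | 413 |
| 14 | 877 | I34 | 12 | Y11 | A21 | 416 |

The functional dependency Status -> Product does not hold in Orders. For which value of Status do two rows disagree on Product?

Status=Y78: rows 1, 2, 3 → Product = 410, 410, 410 ✓
Status=Y67: rows 4, 8 → Product takes values {416, 418} — violation
Status=Y84: row 5 → Product = 411 ✓
Status=Y58: row 6 → Product = 404 ✓
Status=Y61: row 7 → Product = 418 ✓
Status=Y62: row 9 → Product = 414 ✓
Status=Y57: row 10 → Product = 412 ✓
Status=Y23: row 11 → Product = 417 ✓
Status=Y11: rows 12, 14 → Product = 416, 416 ✓
Status=Y96: row 13 → Product = 413 ✓
The only Status value with inconsistent Product is Status=Y67.

Y67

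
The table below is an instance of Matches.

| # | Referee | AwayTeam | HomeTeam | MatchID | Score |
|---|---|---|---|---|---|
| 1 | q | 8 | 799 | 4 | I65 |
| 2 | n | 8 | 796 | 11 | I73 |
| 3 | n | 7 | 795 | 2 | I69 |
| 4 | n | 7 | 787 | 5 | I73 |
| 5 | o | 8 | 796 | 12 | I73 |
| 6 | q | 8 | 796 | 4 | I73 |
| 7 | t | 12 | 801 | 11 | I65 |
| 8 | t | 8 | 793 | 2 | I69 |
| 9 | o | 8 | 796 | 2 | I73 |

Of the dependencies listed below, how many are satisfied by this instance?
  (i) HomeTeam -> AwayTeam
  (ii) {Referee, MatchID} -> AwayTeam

(i) HomeTeam -> AwayTeam: every LHS value maps to a single RHS value — holds.
(ii) {Referee, MatchID} -> AwayTeam: every LHS value maps to a single RHS value — holds.
2 of the 2 dependencies hold.

2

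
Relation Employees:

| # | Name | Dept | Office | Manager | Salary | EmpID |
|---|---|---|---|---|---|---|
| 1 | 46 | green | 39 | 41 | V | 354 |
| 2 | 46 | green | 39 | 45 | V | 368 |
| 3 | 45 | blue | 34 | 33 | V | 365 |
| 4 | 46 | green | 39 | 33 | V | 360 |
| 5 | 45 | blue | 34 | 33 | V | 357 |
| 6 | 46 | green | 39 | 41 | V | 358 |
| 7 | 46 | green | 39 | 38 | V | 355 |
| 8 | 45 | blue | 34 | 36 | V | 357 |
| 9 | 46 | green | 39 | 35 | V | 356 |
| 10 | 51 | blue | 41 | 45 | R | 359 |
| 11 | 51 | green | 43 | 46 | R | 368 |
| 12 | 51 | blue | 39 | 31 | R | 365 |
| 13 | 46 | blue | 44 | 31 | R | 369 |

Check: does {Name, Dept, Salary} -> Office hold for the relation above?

(Name=46, Dept=green, Salary=V): rows 1, 2, 4, 6, 7, 9 → Office = 39, 39, 39, 39, 39, 39 ✓
(Name=45, Dept=blue, Salary=V): rows 3, 5, 8 → Office = 34, 34, 34 ✓
(Name=51, Dept=blue, Salary=R): rows 10, 12 → Office takes values {41, 39} — violation
(Name=51, Dept=green, Salary=R): row 11 → Office = 43 ✓
(Name=46, Dept=blue, Salary=R): row 13 → Office = 44 ✓
Two rows agree on {Name, Dept, Salary} but differ on Office, so {Name, Dept, Salary} -> Office does not hold.

No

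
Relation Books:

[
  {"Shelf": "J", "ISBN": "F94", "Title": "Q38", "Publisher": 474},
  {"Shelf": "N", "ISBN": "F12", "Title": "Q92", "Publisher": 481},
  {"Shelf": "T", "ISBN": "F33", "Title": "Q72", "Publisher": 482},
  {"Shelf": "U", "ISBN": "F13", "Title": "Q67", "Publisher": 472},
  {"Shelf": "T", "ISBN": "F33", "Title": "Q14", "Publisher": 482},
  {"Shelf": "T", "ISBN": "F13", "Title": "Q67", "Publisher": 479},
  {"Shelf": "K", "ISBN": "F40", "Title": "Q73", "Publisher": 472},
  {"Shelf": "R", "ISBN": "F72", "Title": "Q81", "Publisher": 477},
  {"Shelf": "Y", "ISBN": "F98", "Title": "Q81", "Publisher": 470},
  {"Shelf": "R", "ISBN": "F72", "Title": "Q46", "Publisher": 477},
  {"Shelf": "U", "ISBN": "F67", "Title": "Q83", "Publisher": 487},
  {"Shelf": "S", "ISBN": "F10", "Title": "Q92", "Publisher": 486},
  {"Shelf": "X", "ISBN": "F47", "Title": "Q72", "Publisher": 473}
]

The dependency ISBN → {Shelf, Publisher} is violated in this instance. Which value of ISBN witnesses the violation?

ISBN=F94: 1 row → {Shelf,Publisher} = (J, 474) ✓
ISBN=F12: 1 row → {Shelf,Publisher} = (N, 481) ✓
ISBN=F33: 2 rows → {Shelf,Publisher} = (T, 482), (T, 482) ✓
ISBN=F13: 2 rows → {Shelf,Publisher} takes values {(U, 472), (T, 479)} — violation
ISBN=F40: 1 row → {Shelf,Publisher} = (K, 472) ✓
ISBN=F72: 2 rows → {Shelf,Publisher} = (R, 477), (R, 477) ✓
ISBN=F98: 1 row → {Shelf,Publisher} = (Y, 470) ✓
ISBN=F67: 1 row → {Shelf,Publisher} = (U, 487) ✓
ISBN=F10: 1 row → {Shelf,Publisher} = (S, 486) ✓
ISBN=F47: 1 row → {Shelf,Publisher} = (X, 473) ✓
The only ISBN value with inconsistent RHS is ISBN=F13.

F13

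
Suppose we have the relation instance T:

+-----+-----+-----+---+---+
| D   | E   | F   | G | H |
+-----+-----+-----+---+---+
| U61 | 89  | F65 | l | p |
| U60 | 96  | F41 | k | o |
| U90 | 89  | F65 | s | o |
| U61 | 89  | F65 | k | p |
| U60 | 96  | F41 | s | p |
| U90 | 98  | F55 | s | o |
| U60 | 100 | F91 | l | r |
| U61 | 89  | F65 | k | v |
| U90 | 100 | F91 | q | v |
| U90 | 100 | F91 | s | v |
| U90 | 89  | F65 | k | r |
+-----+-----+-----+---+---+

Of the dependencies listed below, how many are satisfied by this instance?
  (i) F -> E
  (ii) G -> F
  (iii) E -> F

(i) F -> E: every LHS value maps to a single RHS value — holds.
(ii) G -> F: G=l: 2 rows → F takes values {F65, F91} — violation; G=k: 4 rows → F takes values {F41, F65} — violation; G=s: 4 rows → F takes values {F65, F41, F55, F91} — violation — fails.
(iii) E -> F: every LHS value maps to a single RHS value — holds.
2 of the 3 dependencies hold.

2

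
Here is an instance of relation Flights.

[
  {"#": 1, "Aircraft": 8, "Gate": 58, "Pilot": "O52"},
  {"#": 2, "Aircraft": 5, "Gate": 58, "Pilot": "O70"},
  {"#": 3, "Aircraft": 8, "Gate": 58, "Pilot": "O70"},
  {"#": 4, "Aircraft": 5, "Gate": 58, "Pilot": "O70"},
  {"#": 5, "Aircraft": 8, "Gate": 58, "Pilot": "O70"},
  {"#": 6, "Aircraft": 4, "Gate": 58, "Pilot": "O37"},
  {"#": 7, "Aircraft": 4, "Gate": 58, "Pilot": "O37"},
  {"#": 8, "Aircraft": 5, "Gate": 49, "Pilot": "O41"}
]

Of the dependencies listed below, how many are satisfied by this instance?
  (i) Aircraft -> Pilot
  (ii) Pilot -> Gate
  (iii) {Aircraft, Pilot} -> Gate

2

(i) Aircraft -> Pilot: Aircraft=8: rows 1, 3, 5 → Pilot takes values {O52, O70} — violation; Aircraft=5: rows 2, 4, 8 → Pilot takes values {O70, O41} — violation — fails.
(ii) Pilot -> Gate: every LHS value maps to a single RHS value — holds.
(iii) {Aircraft, Pilot} -> Gate: every LHS value maps to a single RHS value — holds.
2 of the 3 dependencies hold.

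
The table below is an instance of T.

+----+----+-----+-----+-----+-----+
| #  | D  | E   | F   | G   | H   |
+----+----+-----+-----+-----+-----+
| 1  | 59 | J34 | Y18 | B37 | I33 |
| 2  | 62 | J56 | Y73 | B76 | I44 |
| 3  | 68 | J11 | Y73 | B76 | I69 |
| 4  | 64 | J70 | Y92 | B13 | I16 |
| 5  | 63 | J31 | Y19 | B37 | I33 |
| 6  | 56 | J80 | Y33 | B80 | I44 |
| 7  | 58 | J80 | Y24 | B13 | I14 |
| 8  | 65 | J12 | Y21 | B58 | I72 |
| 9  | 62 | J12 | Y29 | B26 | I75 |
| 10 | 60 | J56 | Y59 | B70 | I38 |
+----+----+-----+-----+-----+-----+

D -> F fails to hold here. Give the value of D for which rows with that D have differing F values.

D=59: row 1 → F = Y18 ✓
D=62: rows 2, 9 → F takes values {Y73, Y29} — violation
D=68: row 3 → F = Y73 ✓
D=64: row 4 → F = Y92 ✓
D=63: row 5 → F = Y19 ✓
D=56: row 6 → F = Y33 ✓
D=58: row 7 → F = Y24 ✓
D=65: row 8 → F = Y21 ✓
D=60: row 10 → F = Y59 ✓
The only D value with inconsistent F is D=62.

62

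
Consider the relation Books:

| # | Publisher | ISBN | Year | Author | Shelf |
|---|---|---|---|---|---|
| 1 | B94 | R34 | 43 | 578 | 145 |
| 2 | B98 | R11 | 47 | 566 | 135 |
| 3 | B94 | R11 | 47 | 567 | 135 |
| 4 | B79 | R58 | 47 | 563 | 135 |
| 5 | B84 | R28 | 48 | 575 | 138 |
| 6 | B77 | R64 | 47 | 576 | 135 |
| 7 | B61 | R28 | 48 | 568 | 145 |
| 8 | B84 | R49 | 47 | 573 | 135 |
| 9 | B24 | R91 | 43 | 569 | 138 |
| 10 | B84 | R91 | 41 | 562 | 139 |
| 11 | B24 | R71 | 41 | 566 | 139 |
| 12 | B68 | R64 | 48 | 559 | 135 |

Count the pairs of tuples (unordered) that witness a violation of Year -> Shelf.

4

Year=43: violating pairs (1,9) — 1 pair.
Year=47: all 5 rows agree on Shelf — 0 pairs.
Year=48: violating pairs (5,7), (5,12), (7,12) — 3 pairs.
Year=41: all 2 rows agree on Shelf — 0 pairs.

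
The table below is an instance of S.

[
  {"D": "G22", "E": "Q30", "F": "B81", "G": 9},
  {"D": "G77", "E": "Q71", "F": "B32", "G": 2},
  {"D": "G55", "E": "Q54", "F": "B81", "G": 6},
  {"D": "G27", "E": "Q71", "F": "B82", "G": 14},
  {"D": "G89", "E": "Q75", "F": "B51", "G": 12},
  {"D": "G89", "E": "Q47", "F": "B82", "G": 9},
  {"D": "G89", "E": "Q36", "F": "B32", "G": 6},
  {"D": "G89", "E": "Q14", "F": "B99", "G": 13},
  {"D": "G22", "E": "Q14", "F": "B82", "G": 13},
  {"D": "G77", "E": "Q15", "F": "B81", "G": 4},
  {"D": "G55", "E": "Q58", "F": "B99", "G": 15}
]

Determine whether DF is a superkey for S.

All 11 rows have distinct DF values, so DF → (all attributes) holds and DF is a superkey.

Yes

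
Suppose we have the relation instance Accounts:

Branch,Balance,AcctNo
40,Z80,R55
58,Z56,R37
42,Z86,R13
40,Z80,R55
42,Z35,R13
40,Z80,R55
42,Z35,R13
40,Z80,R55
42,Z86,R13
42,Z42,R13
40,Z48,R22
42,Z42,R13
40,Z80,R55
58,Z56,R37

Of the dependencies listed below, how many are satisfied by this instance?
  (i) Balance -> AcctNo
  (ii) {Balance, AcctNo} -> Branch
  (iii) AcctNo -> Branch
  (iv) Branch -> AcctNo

(i) Balance -> AcctNo: every LHS value maps to a single RHS value — holds.
(ii) {Balance, AcctNo} -> Branch: every LHS value maps to a single RHS value — holds.
(iii) AcctNo -> Branch: every LHS value maps to a single RHS value — holds.
(iv) Branch -> AcctNo: Branch=40: 6 rows → AcctNo takes values {R55, R22} — violation — fails.
3 of the 4 dependencies hold.

3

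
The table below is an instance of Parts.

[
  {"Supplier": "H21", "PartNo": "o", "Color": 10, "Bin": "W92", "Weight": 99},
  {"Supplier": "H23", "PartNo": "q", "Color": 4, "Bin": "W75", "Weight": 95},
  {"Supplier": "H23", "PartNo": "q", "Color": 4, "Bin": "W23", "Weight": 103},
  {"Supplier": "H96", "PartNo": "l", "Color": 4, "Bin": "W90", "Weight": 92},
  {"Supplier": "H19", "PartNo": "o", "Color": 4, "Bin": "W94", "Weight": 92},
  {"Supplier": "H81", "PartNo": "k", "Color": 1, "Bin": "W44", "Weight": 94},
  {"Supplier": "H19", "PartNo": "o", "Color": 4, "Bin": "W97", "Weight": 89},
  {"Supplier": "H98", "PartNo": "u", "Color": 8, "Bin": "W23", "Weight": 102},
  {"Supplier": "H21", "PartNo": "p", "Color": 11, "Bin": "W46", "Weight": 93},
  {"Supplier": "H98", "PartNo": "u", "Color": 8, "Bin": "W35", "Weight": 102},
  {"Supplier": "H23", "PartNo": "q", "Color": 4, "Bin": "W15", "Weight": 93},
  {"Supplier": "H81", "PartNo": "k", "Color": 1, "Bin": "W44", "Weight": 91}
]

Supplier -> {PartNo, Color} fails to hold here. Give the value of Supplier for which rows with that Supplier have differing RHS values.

Supplier=H21: 2 rows → {PartNo,Color} takes values {(o, 10), (p, 11)} — violation
Supplier=H23: 3 rows → {PartNo,Color} = (q, 4), (q, 4), (q, 4) ✓
Supplier=H96: 1 row → {PartNo,Color} = (l, 4) ✓
Supplier=H19: 2 rows → {PartNo,Color} = (o, 4), (o, 4) ✓
Supplier=H81: 2 rows → {PartNo,Color} = (k, 1), (k, 1) ✓
Supplier=H98: 2 rows → {PartNo,Color} = (u, 8), (u, 8) ✓
The only Supplier value with inconsistent RHS is Supplier=H21.

H21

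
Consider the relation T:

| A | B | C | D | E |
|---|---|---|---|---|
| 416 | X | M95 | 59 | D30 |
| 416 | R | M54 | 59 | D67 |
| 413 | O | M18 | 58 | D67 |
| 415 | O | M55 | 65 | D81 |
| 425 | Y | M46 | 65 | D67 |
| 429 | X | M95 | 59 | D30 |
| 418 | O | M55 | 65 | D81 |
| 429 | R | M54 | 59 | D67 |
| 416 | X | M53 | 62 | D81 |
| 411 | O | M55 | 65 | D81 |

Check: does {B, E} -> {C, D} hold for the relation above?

(B=X, E=D30): 2 rows → {C,D} = (M95, 59), (M95, 59) ✓
(B=R, E=D67): 2 rows → {C,D} = (M54, 59), (M54, 59) ✓
(B=O, E=D67): 1 row → {C,D} = (M18, 58) ✓
(B=O, E=D81): 3 rows → {C,D} = (M55, 65), (M55, 65), (M55, 65) ✓
(B=Y, E=D67): 1 row → {C,D} = (M46, 65) ✓
(B=X, E=D81): 1 row → {C,D} = (M53, 62) ✓
Every {B, E} value is associated with a single {C, D} value, so {B, E} -> {C, D} holds.

Yes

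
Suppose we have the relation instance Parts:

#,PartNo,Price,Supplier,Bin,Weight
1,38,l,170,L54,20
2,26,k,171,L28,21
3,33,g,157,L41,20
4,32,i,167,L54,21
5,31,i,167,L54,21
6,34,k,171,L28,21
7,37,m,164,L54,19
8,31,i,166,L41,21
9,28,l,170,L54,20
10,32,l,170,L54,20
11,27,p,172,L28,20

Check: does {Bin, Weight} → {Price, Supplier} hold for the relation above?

(Bin=L54, Weight=20): rows 1, 9, 10 → {Price,Supplier} = (l, 170), (l, 170), (l, 170) ✓
(Bin=L28, Weight=21): rows 2, 6 → {Price,Supplier} = (k, 171), (k, 171) ✓
(Bin=L41, Weight=20): row 3 → {Price,Supplier} = (g, 157) ✓
(Bin=L54, Weight=21): rows 4, 5 → {Price,Supplier} = (i, 167), (i, 167) ✓
(Bin=L54, Weight=19): row 7 → {Price,Supplier} = (m, 164) ✓
(Bin=L41, Weight=21): row 8 → {Price,Supplier} = (i, 166) ✓
(Bin=L28, Weight=20): row 11 → {Price,Supplier} = (p, 172) ✓
Every {Bin, Weight} value is associated with a single {Price, Supplier} value, so {Bin, Weight} → {Price, Supplier} holds.

Yes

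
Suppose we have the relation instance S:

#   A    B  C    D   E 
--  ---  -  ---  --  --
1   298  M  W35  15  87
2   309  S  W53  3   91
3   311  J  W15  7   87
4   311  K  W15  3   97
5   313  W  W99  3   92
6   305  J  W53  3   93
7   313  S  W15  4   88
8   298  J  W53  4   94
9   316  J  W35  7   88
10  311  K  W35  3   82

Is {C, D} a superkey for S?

Rows 2 and 6 have the same {C, D} value (C=W53, D=3) but are distinct tuples, so {C, D} does not determine every attribute — not a superkey.

No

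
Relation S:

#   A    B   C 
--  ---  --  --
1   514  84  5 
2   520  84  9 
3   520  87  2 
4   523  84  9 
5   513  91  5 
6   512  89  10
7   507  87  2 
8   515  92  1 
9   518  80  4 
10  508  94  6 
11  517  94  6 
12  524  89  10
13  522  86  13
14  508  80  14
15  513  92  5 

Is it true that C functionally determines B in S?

No

C=5: rows 1, 5, 15 → B takes values {84, 91, 92} — violation
C=9: rows 2, 4 → B = 84, 84 ✓
C=2: rows 3, 7 → B = 87, 87 ✓
C=10: rows 6, 12 → B = 89, 89 ✓
C=1: row 8 → B = 92 ✓
C=4: row 9 → B = 80 ✓
C=6: rows 10, 11 → B = 94, 94 ✓
C=13: row 13 → B = 86 ✓
C=14: row 14 → B = 80 ✓
Two rows agree on C but differ on B, so C -> B does not hold.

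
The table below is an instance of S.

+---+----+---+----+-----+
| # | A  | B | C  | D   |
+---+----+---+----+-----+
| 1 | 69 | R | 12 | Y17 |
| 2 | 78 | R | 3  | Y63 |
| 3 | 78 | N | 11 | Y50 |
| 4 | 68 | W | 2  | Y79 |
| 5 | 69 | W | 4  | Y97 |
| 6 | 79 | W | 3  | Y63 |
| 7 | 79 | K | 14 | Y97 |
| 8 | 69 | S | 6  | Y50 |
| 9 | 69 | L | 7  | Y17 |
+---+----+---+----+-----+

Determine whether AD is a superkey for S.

Rows 1 and 9 have the same AD value (A=69, D=Y17) but are distinct tuples, so AD does not determine every attribute — not a superkey.

No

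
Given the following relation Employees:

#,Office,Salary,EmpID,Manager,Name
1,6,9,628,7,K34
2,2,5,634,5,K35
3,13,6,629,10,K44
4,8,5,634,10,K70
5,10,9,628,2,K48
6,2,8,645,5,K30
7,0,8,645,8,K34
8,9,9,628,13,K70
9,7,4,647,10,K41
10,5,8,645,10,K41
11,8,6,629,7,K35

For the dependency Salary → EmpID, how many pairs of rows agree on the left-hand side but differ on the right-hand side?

Salary=9: all 3 rows agree on EmpID — 0 pairs.
Salary=5: all 2 rows agree on EmpID — 0 pairs.
Salary=6: all 2 rows agree on EmpID — 0 pairs.
Salary=8: all 3 rows agree on EmpID — 0 pairs.

0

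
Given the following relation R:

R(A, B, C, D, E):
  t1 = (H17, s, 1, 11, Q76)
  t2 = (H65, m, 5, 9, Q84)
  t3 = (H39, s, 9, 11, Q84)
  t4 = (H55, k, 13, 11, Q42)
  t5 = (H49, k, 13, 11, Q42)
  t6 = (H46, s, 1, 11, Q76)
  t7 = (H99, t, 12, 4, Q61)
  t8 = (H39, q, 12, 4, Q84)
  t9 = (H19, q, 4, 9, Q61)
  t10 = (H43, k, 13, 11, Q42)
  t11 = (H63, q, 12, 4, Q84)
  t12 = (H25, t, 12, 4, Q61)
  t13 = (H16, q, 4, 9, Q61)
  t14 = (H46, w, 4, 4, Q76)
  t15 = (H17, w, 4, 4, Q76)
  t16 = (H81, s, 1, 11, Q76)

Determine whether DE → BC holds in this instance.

Yes

(D=11, E=Q76): rows 1, 6, 16 → {B,C} = (s, 1), (s, 1), (s, 1) ✓
(D=9, E=Q84): row 2 → {B,C} = (m, 5) ✓
(D=11, E=Q84): row 3 → {B,C} = (s, 9) ✓
(D=11, E=Q42): rows 4, 5, 10 → {B,C} = (k, 13), (k, 13), (k, 13) ✓
(D=4, E=Q61): rows 7, 12 → {B,C} = (t, 12), (t, 12) ✓
(D=4, E=Q84): rows 8, 11 → {B,C} = (q, 12), (q, 12) ✓
(D=9, E=Q61): rows 9, 13 → {B,C} = (q, 4), (q, 4) ✓
(D=4, E=Q76): rows 14, 15 → {B,C} = (w, 4), (w, 4) ✓
Every DE value is associated with a single BC value, so DE → BC holds.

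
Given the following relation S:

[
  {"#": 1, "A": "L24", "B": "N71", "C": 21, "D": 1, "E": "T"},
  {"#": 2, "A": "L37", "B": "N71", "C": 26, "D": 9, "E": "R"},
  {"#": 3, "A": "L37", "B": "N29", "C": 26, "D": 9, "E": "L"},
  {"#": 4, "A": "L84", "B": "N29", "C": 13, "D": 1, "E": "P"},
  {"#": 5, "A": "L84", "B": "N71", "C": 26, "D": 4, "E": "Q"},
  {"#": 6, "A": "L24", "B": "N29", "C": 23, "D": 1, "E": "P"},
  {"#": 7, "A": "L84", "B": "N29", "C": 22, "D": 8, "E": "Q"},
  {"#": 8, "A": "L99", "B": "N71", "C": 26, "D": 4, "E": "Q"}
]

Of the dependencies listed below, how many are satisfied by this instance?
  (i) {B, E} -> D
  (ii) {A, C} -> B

(i) {B, E} -> D: every LHS value maps to a single RHS value — holds.
(ii) {A, C} -> B: (A=L37, C=26): rows 2, 3 → B takes values {N71, N29} — violation — fails.
1 of the 2 dependencies holds.

1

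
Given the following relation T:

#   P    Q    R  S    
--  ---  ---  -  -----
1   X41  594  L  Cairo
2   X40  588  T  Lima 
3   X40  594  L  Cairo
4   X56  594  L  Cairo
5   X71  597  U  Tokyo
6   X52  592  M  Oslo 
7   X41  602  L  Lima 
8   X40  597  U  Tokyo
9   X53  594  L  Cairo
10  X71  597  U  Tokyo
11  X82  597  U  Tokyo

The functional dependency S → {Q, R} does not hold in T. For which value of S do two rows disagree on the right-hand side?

Lima

S=Cairo: rows 1, 3, 4, 9 → {Q,R} = (594, L), (594, L), (594, L), (594, L) ✓
S=Lima: rows 2, 7 → {Q,R} takes values {(588, T), (602, L)} — violation
S=Tokyo: rows 5, 8, 10, 11 → {Q,R} = (597, U), (597, U), (597, U), (597, U) ✓
S=Oslo: row 6 → {Q,R} = (592, M) ✓
The only S value with inconsistent RHS is S=Lima.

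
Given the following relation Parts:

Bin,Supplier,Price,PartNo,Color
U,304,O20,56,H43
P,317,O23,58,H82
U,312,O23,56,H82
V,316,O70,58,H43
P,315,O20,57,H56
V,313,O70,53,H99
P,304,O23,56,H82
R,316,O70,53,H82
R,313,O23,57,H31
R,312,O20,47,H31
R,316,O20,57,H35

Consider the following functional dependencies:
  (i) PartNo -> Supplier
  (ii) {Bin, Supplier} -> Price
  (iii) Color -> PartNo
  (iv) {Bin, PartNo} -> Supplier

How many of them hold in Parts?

(i) PartNo -> Supplier: PartNo=56: 3 rows → Supplier takes values {304, 312} — violation; PartNo=58: 2 rows → Supplier takes values {317, 316} — violation; PartNo=57: 3 rows → Supplier takes values {315, 313, 316} — violation; PartNo=53: 2 rows → Supplier takes values {313, 316} — violation — fails.
(ii) {Bin, Supplier} -> Price: (Bin=R, Supplier=316): 2 rows → Price takes values {O70, O20} — violation — fails.
(iii) Color -> PartNo: Color=H43: 2 rows → PartNo takes values {56, 58} — violation; Color=H82: 4 rows → PartNo takes values {58, 56, 53} — violation; Color=H31: 2 rows → PartNo takes values {57, 47} — violation — fails.
(iv) {Bin, PartNo} -> Supplier: (Bin=U, PartNo=56): 2 rows → Supplier takes values {304, 312} — violation; (Bin=R, PartNo=57): 2 rows → Supplier takes values {313, 316} — violation — fails.
None of the 4 dependencies hold.

0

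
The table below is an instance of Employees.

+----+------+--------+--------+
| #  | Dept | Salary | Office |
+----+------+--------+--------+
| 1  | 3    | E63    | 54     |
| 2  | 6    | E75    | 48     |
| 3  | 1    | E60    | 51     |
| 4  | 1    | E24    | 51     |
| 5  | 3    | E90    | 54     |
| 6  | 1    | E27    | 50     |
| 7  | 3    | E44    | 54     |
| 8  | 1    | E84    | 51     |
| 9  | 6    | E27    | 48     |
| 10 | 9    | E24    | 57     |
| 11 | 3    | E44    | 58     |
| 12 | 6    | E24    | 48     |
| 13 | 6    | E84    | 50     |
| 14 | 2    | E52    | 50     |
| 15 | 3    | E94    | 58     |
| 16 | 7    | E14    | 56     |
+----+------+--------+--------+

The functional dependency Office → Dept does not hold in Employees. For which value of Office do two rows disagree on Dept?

Office=54: rows 1, 5, 7 → Dept = 3, 3, 3 ✓
Office=48: rows 2, 9, 12 → Dept = 6, 6, 6 ✓
Office=51: rows 3, 4, 8 → Dept = 1, 1, 1 ✓
Office=50: rows 6, 13, 14 → Dept takes values {1, 6, 2} — violation
Office=57: row 10 → Dept = 9 ✓
Office=58: rows 11, 15 → Dept = 3, 3 ✓
Office=56: row 16 → Dept = 7 ✓
The only Office value with inconsistent Dept is Office=50.

50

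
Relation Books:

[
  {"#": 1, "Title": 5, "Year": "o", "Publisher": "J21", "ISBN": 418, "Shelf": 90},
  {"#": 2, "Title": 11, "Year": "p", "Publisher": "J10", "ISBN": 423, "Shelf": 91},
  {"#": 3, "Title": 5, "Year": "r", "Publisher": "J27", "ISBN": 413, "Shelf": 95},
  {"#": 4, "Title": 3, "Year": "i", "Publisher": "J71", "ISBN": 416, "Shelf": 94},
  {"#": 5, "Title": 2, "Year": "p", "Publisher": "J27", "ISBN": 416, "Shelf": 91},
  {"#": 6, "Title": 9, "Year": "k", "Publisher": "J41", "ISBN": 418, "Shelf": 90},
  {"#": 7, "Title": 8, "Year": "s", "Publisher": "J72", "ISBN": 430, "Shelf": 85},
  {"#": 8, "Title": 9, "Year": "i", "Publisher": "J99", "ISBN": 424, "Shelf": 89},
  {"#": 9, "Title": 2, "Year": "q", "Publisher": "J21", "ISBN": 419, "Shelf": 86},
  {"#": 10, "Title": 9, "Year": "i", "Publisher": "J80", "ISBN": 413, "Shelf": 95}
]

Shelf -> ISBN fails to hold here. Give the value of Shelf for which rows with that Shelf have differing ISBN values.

91

Shelf=90: rows 1, 6 → ISBN = 418, 418 ✓
Shelf=91: rows 2, 5 → ISBN takes values {423, 416} — violation
Shelf=95: rows 3, 10 → ISBN = 413, 413 ✓
Shelf=94: row 4 → ISBN = 416 ✓
Shelf=85: row 7 → ISBN = 430 ✓
Shelf=89: row 8 → ISBN = 424 ✓
Shelf=86: row 9 → ISBN = 419 ✓
The only Shelf value with inconsistent ISBN is Shelf=91.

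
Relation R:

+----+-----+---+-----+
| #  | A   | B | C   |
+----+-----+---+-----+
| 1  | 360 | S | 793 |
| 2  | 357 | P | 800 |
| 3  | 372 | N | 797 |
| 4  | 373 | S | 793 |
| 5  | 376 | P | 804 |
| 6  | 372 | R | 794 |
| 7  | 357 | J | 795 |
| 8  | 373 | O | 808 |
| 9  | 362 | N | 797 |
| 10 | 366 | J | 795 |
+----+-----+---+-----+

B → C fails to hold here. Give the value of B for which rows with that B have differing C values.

B=S: rows 1, 4 → C = 793, 793 ✓
B=P: rows 2, 5 → C takes values {800, 804} — violation
B=N: rows 3, 9 → C = 797, 797 ✓
B=R: row 6 → C = 794 ✓
B=J: rows 7, 10 → C = 795, 795 ✓
B=O: row 8 → C = 808 ✓
The only B value with inconsistent C is B=P.

P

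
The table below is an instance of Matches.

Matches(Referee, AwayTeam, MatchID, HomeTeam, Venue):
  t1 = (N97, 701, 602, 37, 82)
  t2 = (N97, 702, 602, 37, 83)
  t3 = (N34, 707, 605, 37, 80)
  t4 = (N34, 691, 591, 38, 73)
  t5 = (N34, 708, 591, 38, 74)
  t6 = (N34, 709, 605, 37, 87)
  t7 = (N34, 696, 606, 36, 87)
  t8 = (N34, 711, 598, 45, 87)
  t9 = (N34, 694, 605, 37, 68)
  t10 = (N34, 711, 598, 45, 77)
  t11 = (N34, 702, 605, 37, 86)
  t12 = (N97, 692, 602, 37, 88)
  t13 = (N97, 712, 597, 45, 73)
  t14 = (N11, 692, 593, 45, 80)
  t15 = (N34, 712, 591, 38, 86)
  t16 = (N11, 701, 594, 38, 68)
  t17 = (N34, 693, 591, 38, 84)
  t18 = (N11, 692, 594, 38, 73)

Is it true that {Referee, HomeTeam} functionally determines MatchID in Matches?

Yes

(Referee=N97, HomeTeam=37): rows 1, 2, 12 → MatchID = 602, 602, 602 ✓
(Referee=N34, HomeTeam=37): rows 3, 6, 9, 11 → MatchID = 605, 605, 605, 605 ✓
(Referee=N34, HomeTeam=38): rows 4, 5, 15, 17 → MatchID = 591, 591, 591, 591 ✓
(Referee=N34, HomeTeam=36): row 7 → MatchID = 606 ✓
(Referee=N34, HomeTeam=45): rows 8, 10 → MatchID = 598, 598 ✓
(Referee=N97, HomeTeam=45): row 13 → MatchID = 597 ✓
(Referee=N11, HomeTeam=45): row 14 → MatchID = 593 ✓
(Referee=N11, HomeTeam=38): rows 16, 18 → MatchID = 594, 594 ✓
Every {Referee, HomeTeam} value is associated with a single MatchID value, so {Referee, HomeTeam} → MatchID holds.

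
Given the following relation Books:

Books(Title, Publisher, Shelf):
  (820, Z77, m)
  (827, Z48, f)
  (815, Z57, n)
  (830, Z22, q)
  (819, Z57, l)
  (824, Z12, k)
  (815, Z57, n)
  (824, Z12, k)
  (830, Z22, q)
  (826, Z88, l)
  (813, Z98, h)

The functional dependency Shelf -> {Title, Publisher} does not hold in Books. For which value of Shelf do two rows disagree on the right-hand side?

l

Shelf=m: 1 row → {Title,Publisher} = (820, Z77) ✓
Shelf=f: 1 row → {Title,Publisher} = (827, Z48) ✓
Shelf=n: 2 rows → {Title,Publisher} = (815, Z57), (815, Z57) ✓
Shelf=q: 2 rows → {Title,Publisher} = (830, Z22), (830, Z22) ✓
Shelf=l: 2 rows → {Title,Publisher} takes values {(819, Z57), (826, Z88)} — violation
Shelf=k: 2 rows → {Title,Publisher} = (824, Z12), (824, Z12) ✓
Shelf=h: 1 row → {Title,Publisher} = (813, Z98) ✓
The only Shelf value with inconsistent RHS is Shelf=l.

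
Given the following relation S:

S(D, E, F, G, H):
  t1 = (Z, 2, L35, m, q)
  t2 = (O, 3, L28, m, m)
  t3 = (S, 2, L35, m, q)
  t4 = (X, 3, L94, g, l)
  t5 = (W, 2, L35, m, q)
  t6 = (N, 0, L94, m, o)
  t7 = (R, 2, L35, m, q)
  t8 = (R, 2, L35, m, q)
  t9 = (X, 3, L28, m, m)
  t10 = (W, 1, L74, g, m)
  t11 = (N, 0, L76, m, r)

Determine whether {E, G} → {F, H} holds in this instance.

(E=2, G=m): rows 1, 3, 5, 7, 8 → {F,H} = (L35, q), (L35, q), (L35, q), (L35, q), (L35, q) ✓
(E=3, G=m): rows 2, 9 → {F,H} = (L28, m), (L28, m) ✓
(E=3, G=g): row 4 → {F,H} = (L94, l) ✓
(E=0, G=m): rows 6, 11 → {F,H} takes values {(L94, o), (L76, r)} — violation
(E=1, G=g): row 10 → {F,H} = (L74, m) ✓
Two rows agree on {E, G} but differ on {F, H}, so {E, G} → {F, H} does not hold.

No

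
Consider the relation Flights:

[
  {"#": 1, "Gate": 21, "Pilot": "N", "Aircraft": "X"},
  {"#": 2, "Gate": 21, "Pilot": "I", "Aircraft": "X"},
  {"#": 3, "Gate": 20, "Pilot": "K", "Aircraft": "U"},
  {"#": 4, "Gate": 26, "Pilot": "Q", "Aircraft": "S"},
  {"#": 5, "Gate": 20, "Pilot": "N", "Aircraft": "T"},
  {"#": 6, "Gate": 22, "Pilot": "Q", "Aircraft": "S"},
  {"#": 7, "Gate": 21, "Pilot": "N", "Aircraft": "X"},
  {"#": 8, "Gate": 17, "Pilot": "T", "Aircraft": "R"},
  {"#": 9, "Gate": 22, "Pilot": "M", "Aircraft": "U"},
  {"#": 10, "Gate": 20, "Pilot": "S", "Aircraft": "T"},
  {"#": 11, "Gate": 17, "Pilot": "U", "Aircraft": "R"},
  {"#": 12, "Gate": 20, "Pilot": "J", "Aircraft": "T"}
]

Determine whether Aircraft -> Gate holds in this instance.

No

Aircraft=X: rows 1, 2, 7 → Gate = 21, 21, 21 ✓
Aircraft=U: rows 3, 9 → Gate takes values {20, 22} — violation
Aircraft=S: rows 4, 6 → Gate takes values {26, 22} — violation
Aircraft=T: rows 5, 10, 12 → Gate = 20, 20, 20 ✓
Aircraft=R: rows 8, 11 → Gate = 17, 17 ✓
Two rows agree on Aircraft but differ on Gate, so Aircraft -> Gate does not hold.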